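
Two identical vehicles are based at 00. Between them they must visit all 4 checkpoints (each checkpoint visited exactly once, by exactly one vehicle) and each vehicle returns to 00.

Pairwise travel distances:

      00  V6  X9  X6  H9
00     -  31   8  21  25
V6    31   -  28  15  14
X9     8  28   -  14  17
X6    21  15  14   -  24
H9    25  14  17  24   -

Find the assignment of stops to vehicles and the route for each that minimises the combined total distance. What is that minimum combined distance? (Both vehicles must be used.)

Try each way of splitting the stops between the two vehicles (each non-empty) and, for each split, find the best tour for each vehicle:
  {V6} + {X9, X6, H9}: 62 + 70 = 132
  {X9} + {V6, X6, H9}: 16 + 75 = 91
  {V6, X9} + {X6, H9}: 67 + 70 = 137
  {X6} + {V6, X9, H9}: 42 + 70 = 112
  {V6, X6} + {X9, H9}: 67 + 50 = 117
  {X9, X6} + {V6, H9}: 43 + 70 = 113
  … (7 splits in total)
Best: vehicle 1 00 → X9 → 00 = 16; vehicle 2 00 → X6 → V6 → H9 → 00 = 75; combined 91.

91 — the smallest possible combined total.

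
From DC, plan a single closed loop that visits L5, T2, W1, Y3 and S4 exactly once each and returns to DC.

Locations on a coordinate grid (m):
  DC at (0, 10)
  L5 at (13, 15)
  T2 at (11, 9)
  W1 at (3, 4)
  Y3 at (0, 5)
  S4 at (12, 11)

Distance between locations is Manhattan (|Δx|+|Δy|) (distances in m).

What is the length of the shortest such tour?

DC→L5→T2→W1→Y3→S4→DC: 18+8+13+4+18+13 = 74
DC→L5→T2→W1→S4→Y3→DC: 18+8+13+16+18+5 = 78
DC→L5→T2→Y3→W1→S4→DC: 18+8+15+4+16+13 = 74
DC→L5→T2→Y3→S4→W1→DC: 18+8+15+18+16+9 = 84
DC→L5→T2→S4→W1→Y3→DC: 18+8+3+16+4+5 = 54
DC→L5→T2→S4→Y3→W1→DC: 18+8+3+18+4+9 = 60
DC→L5→W1→T2→Y3→S4→DC: 18+21+13+15+18+13 = 98
DC→L5→W1→T2→S4→Y3→DC: 18+21+13+3+18+5 = 78
DC→L5→W1→Y3→T2→S4→DC: 18+21+4+15+3+13 = 74
DC→L5→W1→Y3→S4→T2→DC: 18+21+4+18+3+12 = 76
DC→L5→W1→S4→T2→Y3→DC: 18+21+16+3+15+5 = 78
DC→L5→W1→S4→Y3→T2→DC: 18+21+16+18+15+12 = 100
DC→L5→Y3→T2→W1→S4→DC: 18+23+15+13+16+13 = 98
DC→L5→Y3→T2→S4→W1→DC: 18+23+15+3+16+9 = 84
… (46 more)
DC→L5→S4→T2→W1→Y3→DC: 18+5+3+13+4+5 = 48  ← best
The minimum is 48.
One optimal route: DC → L5 → S4 → T2 → W1 → Y3 → DC (or its reverse).

Minimum total distance: 48 m.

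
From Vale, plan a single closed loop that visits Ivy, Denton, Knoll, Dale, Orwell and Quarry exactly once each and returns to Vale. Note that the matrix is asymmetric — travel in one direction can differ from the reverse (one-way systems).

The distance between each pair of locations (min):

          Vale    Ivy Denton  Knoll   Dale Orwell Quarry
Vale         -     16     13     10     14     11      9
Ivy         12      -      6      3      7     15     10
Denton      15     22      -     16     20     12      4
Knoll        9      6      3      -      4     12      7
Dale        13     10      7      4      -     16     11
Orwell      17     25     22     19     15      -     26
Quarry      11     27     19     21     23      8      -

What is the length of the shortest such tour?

Vale→Ivy→Denton→Knoll→Dale→Orwell→Quarry→Vale: 16+6+16+4+16+26+11 = 95
Vale→Ivy→Denton→Knoll→Dale→Quarry→Orwell→Vale: 16+6+16+4+11+8+17 = 78
Vale→Ivy→Denton→Knoll→Orwell→Dale→Quarry→Vale: 16+6+16+12+15+11+11 = 87
Vale→Ivy→Denton→Knoll→Orwell→Quarry→Dale→Vale: 16+6+16+12+26+23+13 = 112
Vale→Ivy→Denton→Knoll→Quarry→Dale→Orwell→Vale: 16+6+16+7+23+16+17 = 101
Vale→Ivy→Denton→Knoll→Quarry→Orwell→Dale→Vale: 16+6+16+7+8+15+13 = 81
Vale→Ivy→Denton→Dale→Knoll→Orwell→Quarry→Vale: 16+6+20+4+12+26+11 = 95
Vale→Ivy→Denton→Dale→Knoll→Quarry→Orwell→Vale: 16+6+20+4+7+8+17 = 78
… (712 more)
Vale→Orwell→Dale→Ivy→Knoll→Denton→Quarry→Vale: 11+15+10+3+3+4+11 = 57  ← best
The minimum is 57.
One optimal route: Vale → Orwell → Dale → Ivy → Knoll → Denton → Quarry → Vale.

57 min — the shortest possible round trip.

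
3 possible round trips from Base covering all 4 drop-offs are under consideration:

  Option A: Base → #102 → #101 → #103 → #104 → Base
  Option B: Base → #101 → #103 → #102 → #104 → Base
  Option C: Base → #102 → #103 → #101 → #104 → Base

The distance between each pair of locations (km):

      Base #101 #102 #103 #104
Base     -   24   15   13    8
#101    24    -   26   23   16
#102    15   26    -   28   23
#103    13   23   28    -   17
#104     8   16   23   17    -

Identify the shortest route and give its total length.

Shortest is Option A, total 89 km.

Option A: 15 + 26 + 23 + 17 + 8 = 89
Option B: 24 + 23 + 28 + 23 + 8 = 106
Option C: 15 + 28 + 23 + 16 + 8 = 90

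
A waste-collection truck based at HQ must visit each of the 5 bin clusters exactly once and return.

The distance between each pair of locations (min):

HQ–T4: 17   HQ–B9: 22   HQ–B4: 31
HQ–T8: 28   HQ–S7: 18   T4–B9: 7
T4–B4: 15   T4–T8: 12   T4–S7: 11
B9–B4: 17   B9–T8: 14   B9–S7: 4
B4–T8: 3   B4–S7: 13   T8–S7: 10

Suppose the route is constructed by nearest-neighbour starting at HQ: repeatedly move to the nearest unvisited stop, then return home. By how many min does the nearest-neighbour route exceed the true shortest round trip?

The nearest-neighbour route is 1 min longer than optimal.

HQ: T4=17, S7=18, B9=22, T8=28, B4=31 ⇒ T4
T4: B9=7, S7=11, T8=12, B4=15 ⇒ B9
B9: S7=4, T8=14, B4=17 ⇒ S7
S7: T8=10, B4=13 ⇒ T8
T8: B4=3 ⇒ B4
NN route HQ → T4 → B9 → S7 → T8 → B4 → HQ costs 72.
Optimal: HQ → T4 → B4 → T8 → B9 → S7 → HQ costs 71 (by enumerating all 60 distinct tours).
Excess = 72 − 71 = 1.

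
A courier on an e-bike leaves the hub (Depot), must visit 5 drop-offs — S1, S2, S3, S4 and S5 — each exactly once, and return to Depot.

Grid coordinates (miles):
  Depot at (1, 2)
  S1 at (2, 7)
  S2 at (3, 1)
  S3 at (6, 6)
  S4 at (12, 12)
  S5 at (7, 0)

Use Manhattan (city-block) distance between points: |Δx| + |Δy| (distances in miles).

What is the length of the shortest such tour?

With 5 stops there are 5!/2 = 60 distinct round trips (a route and its reverse cost the same).
Depot - S1 - S2 - S3 - S4 - S5 - Depot: 6+7+8+12+17+8 = 58
Depot - S1 - S2 - S3 - S5 - S4 - Depot: 6+7+8+7+17+21 = 66
Depot - S1 - S2 - S4 - S3 - S5 - Depot: 6+7+20+12+7+8 = 60
Depot - S1 - S2 - S4 - S5 - S3 - Depot: 6+7+20+17+7+9 = 66
Depot - S1 - S2 - S5 - S3 - S4 - Depot: 6+7+5+7+12+21 = 58
Depot - S1 - S2 - S5 - S4 - S3 - Depot: 6+7+5+17+12+9 = 56
Depot - S1 - S3 - S2 - S4 - S5 - Depot: 6+5+8+20+17+8 = 64
Depot - S1 - S3 - S2 - S5 - S4 - Depot: 6+5+8+5+17+21 = 62
Depot - S1 - S3 - S4 - S2 - S5 - Depot: 6+5+12+20+5+8 = 56
Depot - S1 - S3 - S4 - S5 - S2 - Depot: 6+5+12+17+5+3 = 48
Depot - S1 - S3 - S5 - S2 - S4 - Depot: 6+5+7+5+20+21 = 64
Depot - S1 - S3 - S5 - S4 - S2 - Depot: 6+5+7+17+20+3 = 58
Depot - S1 - S4 - S2 - S3 - S5 - Depot: 6+15+20+8+7+8 = 64
Depot - S1 - S4 - S2 - S5 - S3 - Depot: 6+15+20+5+7+9 = 62
… (46 more)
The minimum is 48.
One optimal route: Depot → S1 → S3 → S4 → S5 → S2 → Depot (or its reverse).

Shortest round trip = 48 miles.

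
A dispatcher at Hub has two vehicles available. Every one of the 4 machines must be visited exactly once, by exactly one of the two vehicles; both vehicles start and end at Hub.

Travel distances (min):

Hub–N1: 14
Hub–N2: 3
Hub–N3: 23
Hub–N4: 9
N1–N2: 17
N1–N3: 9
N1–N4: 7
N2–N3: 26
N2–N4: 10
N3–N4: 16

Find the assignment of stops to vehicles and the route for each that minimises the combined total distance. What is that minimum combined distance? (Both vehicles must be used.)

Try each way of splitting the stops between the two vehicles (each non-empty) and, for each split, find the best tour for each vehicle:
  {N1} + {N2, N3, N4}: 28 + 52 = 80
  {N2} + {N1, N3, N4}: 6 + 48 = 54
  {N1, N2} + {N3, N4}: 34 + 48 = 82
  {N3} + {N1, N2, N4}: 46 + 34 = 80
  {N1, N3} + {N2, N4}: 46 + 22 = 68
  {N2, N3} + {N1, N4}: 52 + 30 = 82
  … (7 splits in total)
Best: vehicle 1 Hub → N2 → Hub = 6; vehicle 2 Hub → N1 → N3 → N4 → Hub = 48; combined 54.

Minimum combined distance: 54 min.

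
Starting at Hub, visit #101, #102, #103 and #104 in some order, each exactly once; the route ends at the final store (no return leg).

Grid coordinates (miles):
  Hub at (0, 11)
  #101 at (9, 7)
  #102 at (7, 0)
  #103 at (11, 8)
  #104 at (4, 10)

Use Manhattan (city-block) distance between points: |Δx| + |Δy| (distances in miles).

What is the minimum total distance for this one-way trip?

26 miles — the minimum one-way total.

There are 4! = 24 possible orderings.
Hub → #101 → #102 → #103 → #104: 13+9+12+9 = 43
Hub → #101 → #102 → #104 → #103: 13+9+13+9 = 44
Hub → #101 → #103 → #102 → #104: 13+3+12+13 = 41
Hub → #101 → #103 → #104 → #102: 13+3+9+13 = 38
Hub → #101 → #104 → #102 → #103: 13+8+13+12 = 46
Hub → #101 → #104 → #103 → #102: 13+8+9+12 = 42
Hub → #102 → #101 → #103 → #104: 18+9+3+9 = 39
Hub → #102 → #101 → #104 → #103: 18+9+8+9 = 44
Hub → #102 → #103 → #101 → #104: 18+12+3+8 = 41
Hub → #102 → #103 → #104 → #101: 18+12+9+8 = 47
Hub → #102 → #104 → #101 → #103: 18+13+8+3 = 42
Hub → #102 → #104 → #103 → #101: 18+13+9+3 = 43
Hub → #103 → #101 → #102 → #104: 14+3+9+13 = 39
Hub → #103 → #101 → #104 → #102: 14+3+8+13 = 38
… (10 more)
Hub → #104 → #103 → #101 → #102: 5+9+3+9 = 26  ← best
The minimum is 26.
One shortest path: Hub → #104 → #103 → #101 → #102.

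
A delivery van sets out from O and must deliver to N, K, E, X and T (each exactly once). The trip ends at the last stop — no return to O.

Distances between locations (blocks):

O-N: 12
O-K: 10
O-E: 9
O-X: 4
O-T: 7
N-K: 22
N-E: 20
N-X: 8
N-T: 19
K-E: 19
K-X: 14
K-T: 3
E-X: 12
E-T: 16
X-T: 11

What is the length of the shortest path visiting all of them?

Minimum one-way distance = 49 blocks.

There are 5! = 120 possible orderings.
O - N - K - E - X - T: 12+22+19+12+11 = 76
O - N - K - E - T - X: 12+22+19+16+11 = 80
O - N - K - X - E - T: 12+22+14+12+16 = 76
O - N - K - X - T - E: 12+22+14+11+16 = 75
O - N - K - T - E - X: 12+22+3+16+12 = 65
O - N - K - T - X - E: 12+22+3+11+12 = 60
O - N - E - K - X - T: 12+20+19+14+11 = 76
O - N - E - K - T - X: 12+20+19+3+11 = 65
O - N - E - X - K - T: 12+20+12+14+3 = 61
O - N - E - X - T - K: 12+20+12+11+3 = 58
O - N - E - T - K - X: 12+20+16+3+14 = 65
O - N - E - T - X - K: 12+20+16+11+14 = 73
O - N - X - K - E - T: 12+8+14+19+16 = 69
O - N - X - K - T - E: 12+8+14+3+16 = 53
… (106 more)
O - K - T - E - X - N: 10+3+16+12+8 = 49  ← best
The minimum is 49.
One shortest path: O → K → T → E → X → N.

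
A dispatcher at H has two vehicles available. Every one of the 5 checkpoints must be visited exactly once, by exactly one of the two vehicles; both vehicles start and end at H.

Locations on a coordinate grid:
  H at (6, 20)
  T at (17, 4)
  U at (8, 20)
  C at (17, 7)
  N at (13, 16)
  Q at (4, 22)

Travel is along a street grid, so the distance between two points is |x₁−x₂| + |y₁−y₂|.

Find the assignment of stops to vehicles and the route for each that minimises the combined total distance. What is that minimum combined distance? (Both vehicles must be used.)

Try each way of splitting the stops between the two vehicles (each non-empty) and, for each split, find the best tour for each vehicle:
  {T} + {U, C, N, Q}: 54 + 56 = 110
  {U} + {T, C, N, Q}: 4 + 62 = 66
  {T, U} + {C, N, Q}: 54 + 56 = 110
  {C} + {T, U, N, Q}: 48 + 62 = 110
  {T, C} + {U, N, Q}: 54 + 30 = 84
  {U, C} + {T, N, Q}: 48 + 62 = 110
  … (15 splits in total)
  {T, U, C, N} + {Q}: 54 + 8 = 62  ← best
Best: vehicle 1 H → T → C → N → U → H = 54; vehicle 2 H → Q → H = 8; combined 62.

Minimum combined distance: 62.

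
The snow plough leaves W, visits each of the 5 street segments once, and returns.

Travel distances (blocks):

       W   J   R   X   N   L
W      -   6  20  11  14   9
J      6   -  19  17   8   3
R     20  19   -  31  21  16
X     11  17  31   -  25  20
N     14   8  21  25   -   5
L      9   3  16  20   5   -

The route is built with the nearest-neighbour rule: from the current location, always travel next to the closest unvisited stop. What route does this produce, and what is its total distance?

From W: distances to unvisited — J=6, L=9, X=11, N=14, R=20. Nearest is J (6).
From J: distances to unvisited — L=3, N=8, X=17, R=19. Nearest is L (3).
From L: distances to unvisited — N=5, R=16, X=20. Nearest is N (5).
From N: distances to unvisited — R=21, X=25. Nearest is R (21).
From R: distances to unvisited — X=31. Nearest is X (31).
Return X→W: 11.
Total = 6 + 3 + 5 + 21 + 31 + 11 = 77.

77 blocks along W → J → L → N → R → X → W.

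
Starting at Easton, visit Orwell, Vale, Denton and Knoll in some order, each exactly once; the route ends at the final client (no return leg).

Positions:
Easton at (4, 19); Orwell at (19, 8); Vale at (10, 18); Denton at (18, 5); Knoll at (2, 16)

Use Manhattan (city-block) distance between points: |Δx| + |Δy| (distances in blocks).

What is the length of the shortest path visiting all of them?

There are 4! = 24 possible orderings.
Easton→Orwell→Vale→Denton→Knoll: 26+19+21+27 = 93
Easton→Orwell→Vale→Knoll→Denton: 26+19+10+27 = 82
Easton→Orwell→Denton→Vale→Knoll: 26+4+21+10 = 61
Easton→Orwell→Denton→Knoll→Vale: 26+4+27+10 = 67
Easton→Orwell→Knoll→Vale→Denton: 26+25+10+21 = 82
Easton→Orwell→Knoll→Denton→Vale: 26+25+27+21 = 99
Easton→Vale→Orwell→Denton→Knoll: 7+19+4+27 = 57
Easton→Vale→Orwell→Knoll→Denton: 7+19+25+27 = 78
Easton→Vale→Denton→Orwell→Knoll: 7+21+4+25 = 57
Easton→Vale→Denton→Knoll→Orwell: 7+21+27+25 = 80
Easton→Vale→Knoll→Orwell→Denton: 7+10+25+4 = 46
Easton→Vale→Knoll→Denton→Orwell: 7+10+27+4 = 48
Easton→Denton→Orwell→Vale→Knoll: 28+4+19+10 = 61
Easton→Denton→Orwell→Knoll→Vale: 28+4+25+10 = 67
… (10 more)
Easton→Knoll→Vale→Orwell→Denton: 5+10+19+4 = 38  ← best
The minimum is 38.
One shortest path: Easton → Knoll → Vale → Orwell → Denton.

38 blocks — the minimum one-way total.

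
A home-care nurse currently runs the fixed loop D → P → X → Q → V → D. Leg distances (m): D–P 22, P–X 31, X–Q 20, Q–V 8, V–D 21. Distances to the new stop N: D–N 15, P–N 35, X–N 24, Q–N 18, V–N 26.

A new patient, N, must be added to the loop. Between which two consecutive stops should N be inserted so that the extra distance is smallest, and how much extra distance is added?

Insertion cost between consecutive stops i–j is d(i,N) + d(N,j) − d(i,j):
  between D and P: 15 + 35 − 22 = 28
  between P and X: 35 + 24 − 31 = 28
  between X and Q: 24 + 18 − 20 = 22
  between Q and V: 18 + 26 − 8 = 36
  between V and D: 26 + 15 − 21 = 20
Cheapest insertion is between V and D, adding 20.
New total = 102 + 20 = 122.

+20 m — insert N between V and D.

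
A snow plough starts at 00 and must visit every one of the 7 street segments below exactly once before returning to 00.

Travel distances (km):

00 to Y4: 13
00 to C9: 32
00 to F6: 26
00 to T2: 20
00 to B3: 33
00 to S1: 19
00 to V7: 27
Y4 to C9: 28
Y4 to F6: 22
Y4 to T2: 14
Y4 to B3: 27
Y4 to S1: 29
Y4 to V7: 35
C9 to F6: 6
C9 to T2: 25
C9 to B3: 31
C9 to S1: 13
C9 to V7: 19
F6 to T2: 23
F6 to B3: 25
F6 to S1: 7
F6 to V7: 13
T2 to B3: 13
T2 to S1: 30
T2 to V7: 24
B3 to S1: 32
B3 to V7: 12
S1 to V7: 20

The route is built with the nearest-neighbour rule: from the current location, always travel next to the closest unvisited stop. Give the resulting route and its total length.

Total distance 103 km via the nearest-neighbour route 00 → Y4 → T2 → B3 → V7 → F6 → C9 → S1 → 00.

From 00: distances to unvisited — Y4=13, S1=19, T2=20, F6=26, V7=27, C9=32, B3=33. Nearest is Y4 (13).
From Y4: distances to unvisited — T2=14, F6=22, B3=27, C9=28, S1=29, V7=35. Nearest is T2 (14).
From T2: distances to unvisited — B3=13, F6=23, V7=24, C9=25, S1=30. Nearest is B3 (13).
From B3: distances to unvisited — V7=12, F6=25, C9=31, S1=32. Nearest is V7 (12).
From V7: distances to unvisited — F6=13, C9=19, S1=20. Nearest is F6 (13).
From F6: distances to unvisited — C9=6, S1=7. Nearest is C9 (6).
From C9: distances to unvisited — S1=13. Nearest is S1 (13).
Return S1→00: 19.
Total = 13 + 14 + 13 + 12 + 13 + 6 + 13 + 19 = 103.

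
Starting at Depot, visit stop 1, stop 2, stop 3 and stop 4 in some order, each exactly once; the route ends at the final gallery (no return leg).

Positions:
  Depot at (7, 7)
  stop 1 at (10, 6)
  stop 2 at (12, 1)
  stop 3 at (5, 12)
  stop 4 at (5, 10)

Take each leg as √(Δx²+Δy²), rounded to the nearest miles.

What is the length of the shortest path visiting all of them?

There are 4! = 24 possible orderings.
Depot → stop 1 → stop 2 → stop 3 → stop 4: 3+5+13+2 = 23
Depot → stop 1 → stop 2 → stop 4 → stop 3: 3+5+11+2 = 21
Depot → stop 1 → stop 3 → stop 2 → stop 4: 3+8+13+11 = 35
Depot → stop 1 → stop 3 → stop 4 → stop 2: 3+8+2+11 = 24
Depot → stop 1 → stop 4 → stop 2 → stop 3: 3+6+11+13 = 33
Depot → stop 1 → stop 4 → stop 3 → stop 2: 3+6+2+13 = 24
Depot → stop 2 → stop 1 → stop 3 → stop 4: 8+5+8+2 = 23
Depot → stop 2 → stop 1 → stop 4 → stop 3: 8+5+6+2 = 21
Depot → stop 2 → stop 3 → stop 1 → stop 4: 8+13+8+6 = 35
Depot → stop 2 → stop 3 → stop 4 → stop 1: 8+13+2+6 = 29
Depot → stop 2 → stop 4 → stop 1 → stop 3: 8+11+6+8 = 33
Depot → stop 2 → stop 4 → stop 3 → stop 1: 8+11+2+8 = 29
Depot → stop 3 → stop 1 → stop 2 → stop 4: 5+8+5+11 = 29
Depot → stop 3 → stop 1 → stop 4 → stop 2: 5+8+6+11 = 30
… (10 more)
Depot → stop 3 → stop 4 → stop 1 → stop 2: 5+2+6+5 = 18  ← best
The minimum is 18.
One shortest path: Depot → stop 3 → stop 4 → stop 1 → stop 2.

Minimum one-way distance = 18 miles.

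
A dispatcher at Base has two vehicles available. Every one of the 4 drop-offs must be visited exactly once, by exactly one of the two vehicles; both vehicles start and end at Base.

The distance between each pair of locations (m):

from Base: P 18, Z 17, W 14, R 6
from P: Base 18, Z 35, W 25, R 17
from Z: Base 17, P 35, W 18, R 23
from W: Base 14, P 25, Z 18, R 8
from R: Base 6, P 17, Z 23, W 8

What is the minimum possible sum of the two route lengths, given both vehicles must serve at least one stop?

Minimum combined distance: 85 m.

Try each way of splitting the stops between the two vehicles (each non-empty) and, for each split, find the best tour for each vehicle:
  {P} + {Z, W, R}: 36 + 49 = 85
  {Z} + {P, W, R}: 34 + 57 = 91
  {P, Z} + {W, R}: 70 + 28 = 98
  {W} + {P, Z, R}: 28 + 75 = 103
  {P, W} + {Z, R}: 57 + 46 = 103
  {Z, W} + {P, R}: 49 + 41 = 90
  … (7 splits in total)
Best: vehicle 1 Base → P → Base = 36; vehicle 2 Base → Z → W → R → Base = 49; combined 85.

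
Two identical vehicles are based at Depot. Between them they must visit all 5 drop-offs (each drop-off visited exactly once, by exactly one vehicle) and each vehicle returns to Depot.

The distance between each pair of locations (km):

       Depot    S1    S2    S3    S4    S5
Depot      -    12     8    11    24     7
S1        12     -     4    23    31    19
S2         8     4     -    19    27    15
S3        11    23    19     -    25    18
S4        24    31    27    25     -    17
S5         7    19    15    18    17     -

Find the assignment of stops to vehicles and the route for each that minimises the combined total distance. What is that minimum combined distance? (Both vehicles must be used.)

84 km — the smallest possible combined total.

Check every non-empty split of the stops between the two vehicles; for each half take its own optimal tour:
  {S1} + {S2, S3, S4, S5}: 24 + 76 = 100
  {S2} + {S1, S3, S4, S5}: 16 + 84 = 100
  {S1, S2} + {S3, S4, S5}: 24 + 60 = 84
  {S3} + {S1, S2, S4, S5}: 22 + 67 = 89
  {S1, S3} + {S2, S4, S5}: 46 + 59 = 105
  {S2, S3} + {S1, S4, S5}: 38 + 67 = 105
  … (15 splits in total)
Best: vehicle 1 Depot → S1 → S2 → Depot = 24; vehicle 2 Depot → S3 → S4 → S5 → Depot = 60; combined 84.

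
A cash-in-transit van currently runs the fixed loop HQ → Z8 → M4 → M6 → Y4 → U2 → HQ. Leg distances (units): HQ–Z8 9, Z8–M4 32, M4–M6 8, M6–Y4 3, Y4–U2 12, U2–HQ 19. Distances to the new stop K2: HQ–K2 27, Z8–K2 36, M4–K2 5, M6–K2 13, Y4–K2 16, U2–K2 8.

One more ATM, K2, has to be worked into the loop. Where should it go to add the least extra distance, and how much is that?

Insertion cost between consecutive stops i–j is d(i,K2) + d(K2,j) − d(i,j):
  between HQ and Z8: 27 + 36 − 9 = 54
  between Z8 and M4: 36 + 5 − 32 = 9
  between M4 and M6: 5 + 13 − 8 = 10
  between M6 and Y4: 13 + 16 − 3 = 26
  between Y4 and U2: 16 + 8 − 12 = 12
  between U2 and HQ: 8 + 27 − 19 = 16
Cheapest insertion is between Z8 and M4, adding 9.
New total = 83 + 9 = 92.

Adding 9 by placing K2 on the Z8–M4 leg.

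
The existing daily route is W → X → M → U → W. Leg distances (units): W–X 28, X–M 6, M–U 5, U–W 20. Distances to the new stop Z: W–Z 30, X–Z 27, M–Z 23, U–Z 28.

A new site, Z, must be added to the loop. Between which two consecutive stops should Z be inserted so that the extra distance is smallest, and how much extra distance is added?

Adding 29 by placing Z on the W–X leg.

Insertion cost between consecutive stops i–j is d(i,Z) + d(Z,j) − d(i,j):
  between W and X: 30 + 27 − 28 = 29
  between X and M: 27 + 23 − 6 = 44
  between M and U: 23 + 28 − 5 = 46
  between U and W: 28 + 30 − 20 = 38
Cheapest insertion is between W and X, adding 29.
New total = 59 + 29 = 88.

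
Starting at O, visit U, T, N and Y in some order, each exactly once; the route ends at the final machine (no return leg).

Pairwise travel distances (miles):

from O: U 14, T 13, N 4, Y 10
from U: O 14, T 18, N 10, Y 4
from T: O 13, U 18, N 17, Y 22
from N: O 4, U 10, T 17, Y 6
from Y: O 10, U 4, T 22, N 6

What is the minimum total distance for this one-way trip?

Minimum one-way distance = 32 miles.

There are 4! = 24 possible orderings.
O - U - T - N - Y: 14+18+17+6 = 55
O - U - T - Y - N: 14+18+22+6 = 60
O - U - N - T - Y: 14+10+17+22 = 63
O - U - N - Y - T: 14+10+6+22 = 52
O - U - Y - T - N: 14+4+22+17 = 57
O - U - Y - N - T: 14+4+6+17 = 41
O - T - U - N - Y: 13+18+10+6 = 47
O - T - U - Y - N: 13+18+4+6 = 41
O - T - N - U - Y: 13+17+10+4 = 44
O - T - N - Y - U: 13+17+6+4 = 40
O - T - Y - U - N: 13+22+4+10 = 49
O - T - Y - N - U: 13+22+6+10 = 51
O - N - U - T - Y: 4+10+18+22 = 54
O - N - U - Y - T: 4+10+4+22 = 40
… (10 more)
O - N - Y - U - T: 4+6+4+18 = 32  ← best
The minimum is 32.
One shortest path: O → N → Y → U → T.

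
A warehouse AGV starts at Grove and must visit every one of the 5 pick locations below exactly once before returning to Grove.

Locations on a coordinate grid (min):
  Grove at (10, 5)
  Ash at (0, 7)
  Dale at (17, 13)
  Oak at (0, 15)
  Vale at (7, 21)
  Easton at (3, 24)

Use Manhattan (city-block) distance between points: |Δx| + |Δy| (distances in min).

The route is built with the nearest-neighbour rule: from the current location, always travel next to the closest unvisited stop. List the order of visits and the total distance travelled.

Grove → [Ash:12 / Dale:15 / Vale:19 / Oak:20 / Easton:26] → Ash (12)
Ash → [Oak:8 / Easton:20 / Vale:21 / Dale:23] → Oak (8)
Oak → [Easton:12 / Vale:13 / Dale:19] → Easton (12)
Easton → [Vale:7 / Dale:25] → Vale (7)
Vale → [Dale:18] → Dale (18)
Return Dale→Grove: 15.
Total = 12 + 8 + 12 + 7 + 18 + 15 = 72.

Nearest-neighbour total = 72 min; route Grove → Ash → Oak → Easton → Vale → Dale → Grove.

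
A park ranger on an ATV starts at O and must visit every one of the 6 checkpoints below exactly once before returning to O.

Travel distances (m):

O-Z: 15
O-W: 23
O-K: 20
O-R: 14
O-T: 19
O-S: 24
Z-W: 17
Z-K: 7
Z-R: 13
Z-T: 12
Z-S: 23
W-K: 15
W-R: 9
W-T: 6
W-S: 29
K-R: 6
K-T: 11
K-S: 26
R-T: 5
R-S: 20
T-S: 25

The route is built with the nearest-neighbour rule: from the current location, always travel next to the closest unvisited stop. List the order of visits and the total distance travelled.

At O the remaining stops are R 14, Z 15, T 19, K 20, W 23, S 24; go to R.
At R the remaining stops are T 5, K 6, W 9, Z 13, S 20; go to T.
At T the remaining stops are W 6, K 11, Z 12, S 25; go to W.
At W the remaining stops are K 15, Z 17, S 29; go to K.
At K the remaining stops are Z 7, S 26; go to Z.
At Z the remaining stops are S 23; go to S.
Return S→O: 24.
Total = 14 + 5 + 6 + 15 + 7 + 23 + 24 = 94.

Nearest-neighbour total = 94 m; route O → R → T → W → K → Z → S → O.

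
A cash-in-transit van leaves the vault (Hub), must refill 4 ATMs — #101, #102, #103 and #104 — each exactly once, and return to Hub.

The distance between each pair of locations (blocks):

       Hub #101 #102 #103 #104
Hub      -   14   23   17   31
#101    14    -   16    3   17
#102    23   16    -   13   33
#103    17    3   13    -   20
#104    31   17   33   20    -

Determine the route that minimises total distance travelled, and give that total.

87 blocks — the shortest possible round trip.

With 4 stops there are 4!/2 = 12 distinct round trips (a route and its reverse cost the same).
Hub-#101-#102-#103-#104-Hub: 14+16+13+20+31 = 94
Hub-#101-#102-#104-#103-Hub: 14+16+33+20+17 = 100
Hub-#101-#103-#102-#104-Hub: 14+3+13+33+31 = 94
Hub-#101-#103-#104-#102-Hub: 14+3+20+33+23 = 93
Hub-#101-#104-#102-#103-Hub: 14+17+33+13+17 = 94
Hub-#101-#104-#103-#102-Hub: 14+17+20+13+23 = 87
Hub-#102-#101-#103-#104-Hub: 23+16+3+20+31 = 93
Hub-#102-#101-#104-#103-Hub: 23+16+17+20+17 = 93
Hub-#102-#103-#101-#104-Hub: 23+13+3+17+31 = 87
Hub-#102-#104-#101-#103-Hub: 23+33+17+3+17 = 93
Hub-#103-#101-#102-#104-Hub: 17+3+16+33+31 = 100
Hub-#103-#102-#101-#104-Hub: 17+13+16+17+31 = 94
The minimum is 87.
One optimal route: Hub → #101 → #104 → #103 → #102 → Hub (or its reverse).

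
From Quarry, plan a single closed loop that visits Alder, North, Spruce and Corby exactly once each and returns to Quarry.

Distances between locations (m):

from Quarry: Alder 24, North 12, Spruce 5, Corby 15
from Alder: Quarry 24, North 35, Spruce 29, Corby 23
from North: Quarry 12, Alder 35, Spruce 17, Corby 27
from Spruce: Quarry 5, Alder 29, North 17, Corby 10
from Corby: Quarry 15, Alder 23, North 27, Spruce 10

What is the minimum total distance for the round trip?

Minimum total distance: 85 m.

With 4 stops there are 4!/2 = 12 distinct round trips (a route and its reverse cost the same).
Quarry→Alder→North→Spruce→Corby→Quarry: 24+35+17+10+15 = 101
Quarry→Alder→North→Corby→Spruce→Quarry: 24+35+27+10+5 = 101
Quarry→Alder→Spruce→North→Corby→Quarry: 24+29+17+27+15 = 112
Quarry→Alder→Spruce→Corby→North→Quarry: 24+29+10+27+12 = 102
Quarry→Alder→Corby→North→Spruce→Quarry: 24+23+27+17+5 = 96
Quarry→Alder→Corby→Spruce→North→Quarry: 24+23+10+17+12 = 86
Quarry→North→Alder→Spruce→Corby→Quarry: 12+35+29+10+15 = 101
Quarry→North→Alder→Corby→Spruce→Quarry: 12+35+23+10+5 = 85
Quarry→North→Spruce→Alder→Corby→Quarry: 12+17+29+23+15 = 96
Quarry→North→Corby→Alder→Spruce→Quarry: 12+27+23+29+5 = 96
Quarry→Spruce→Alder→North→Corby→Quarry: 5+29+35+27+15 = 111
Quarry→Spruce→North→Alder→Corby→Quarry: 5+17+35+23+15 = 95
The minimum is 85.
One optimal route: Quarry → North → Alder → Corby → Spruce → Quarry (or its reverse).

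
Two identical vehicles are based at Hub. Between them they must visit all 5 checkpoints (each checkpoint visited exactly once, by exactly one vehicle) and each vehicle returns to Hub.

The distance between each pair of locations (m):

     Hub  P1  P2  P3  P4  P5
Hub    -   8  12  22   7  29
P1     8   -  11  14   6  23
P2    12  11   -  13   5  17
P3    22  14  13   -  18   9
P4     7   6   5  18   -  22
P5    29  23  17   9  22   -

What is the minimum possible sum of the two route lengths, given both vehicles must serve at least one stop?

Minimum combined distance: 74 m.

There are 2^4 − 1 = 15 ways to divide the 5 stops into two non-empty groups. For each, the best each vehicle can do is its own shortest tour through its group:
  {P1} + {P2, P3, P4, P5}: 16 + 60 = 76
  {P2} + {P1, P3, P4, P5}: 24 + 60 = 84
  {P1, P2} + {P3, P4, P5}: 31 + 60 = 91
  {P3} + {P1, P2, P4, P5}: 44 + 60 = 104
  {P1, P3} + {P2, P4, P5}: 44 + 58 = 102
  {P2, P3} + {P1, P4, P5}: 47 + 60 = 107
  … (15 splits in total)
  {P4} + {P1, P2, P3, P5}: 14 + 60 = 74  ← best
Best: vehicle 1 Hub → P4 → Hub = 14; vehicle 2 Hub → P1 → P3 → P5 → P2 → Hub = 60; combined 74.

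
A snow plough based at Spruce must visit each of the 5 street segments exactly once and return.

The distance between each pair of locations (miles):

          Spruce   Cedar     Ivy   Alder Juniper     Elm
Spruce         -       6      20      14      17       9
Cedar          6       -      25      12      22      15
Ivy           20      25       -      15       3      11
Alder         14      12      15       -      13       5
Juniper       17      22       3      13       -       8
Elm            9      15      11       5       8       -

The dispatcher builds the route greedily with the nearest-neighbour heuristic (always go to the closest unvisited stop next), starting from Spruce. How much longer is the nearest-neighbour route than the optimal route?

Excess over optimum: 1 miles.

From Spruce: Cedar=6, Elm=9, Alder=14, Juniper=17, Ivy=20 → choose Cedar (6).
From Cedar: Alder=12, Elm=15, Juniper=22, Ivy=25 → choose Alder (12).
From Alder: Elm=5, Juniper=13, Ivy=15 → choose Elm (5).
From Elm: Juniper=8, Ivy=11 → choose Juniper (8).
From Juniper: Ivy=3 → choose Ivy (3).
NN route Spruce → Cedar → Alder → Elm → Juniper → Ivy → Spruce costs 54.
Optimal: Spruce → Cedar → Alder → Ivy → Juniper → Elm → Spruce costs 53 (by enumerating all 60 distinct tours).
Excess = 54 − 53 = 1.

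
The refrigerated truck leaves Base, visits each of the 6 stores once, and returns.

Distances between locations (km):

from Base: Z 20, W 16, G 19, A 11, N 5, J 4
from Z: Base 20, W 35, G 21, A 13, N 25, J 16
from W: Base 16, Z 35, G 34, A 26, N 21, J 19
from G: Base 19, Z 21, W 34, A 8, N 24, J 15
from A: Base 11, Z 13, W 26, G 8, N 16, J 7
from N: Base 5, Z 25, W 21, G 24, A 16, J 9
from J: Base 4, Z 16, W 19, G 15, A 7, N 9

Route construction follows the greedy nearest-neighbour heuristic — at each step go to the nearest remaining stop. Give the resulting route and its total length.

Nearest-neighbour total = 102 km; route Base → J → A → G → Z → N → W → Base.

From Base: distances to unvisited — J=4, N=5, A=11, W=16, G=19, Z=20. Nearest is J (4).
From J: distances to unvisited — A=7, N=9, G=15, Z=16, W=19. Nearest is A (7).
From A: distances to unvisited — G=8, Z=13, N=16, W=26. Nearest is G (8).
From G: distances to unvisited — Z=21, N=24, W=34. Nearest is Z (21).
From Z: distances to unvisited — N=25, W=35. Nearest is N (25).
From N: distances to unvisited — W=21. Nearest is W (21).
Return W→Base: 16.
Total = 4 + 7 + 8 + 21 + 25 + 21 + 16 = 102.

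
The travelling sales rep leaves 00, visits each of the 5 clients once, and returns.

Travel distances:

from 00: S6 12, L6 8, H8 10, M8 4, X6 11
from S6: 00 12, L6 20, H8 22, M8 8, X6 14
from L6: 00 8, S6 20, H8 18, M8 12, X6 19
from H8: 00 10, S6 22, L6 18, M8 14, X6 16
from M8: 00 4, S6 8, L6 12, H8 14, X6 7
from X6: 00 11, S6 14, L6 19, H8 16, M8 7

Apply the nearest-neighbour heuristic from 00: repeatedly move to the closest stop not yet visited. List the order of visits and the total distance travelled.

At 00 the remaining stops are M8 4, L6 8, H8 10, X6 11, S6 12; go to M8.
At M8 the remaining stops are X6 7, S6 8, L6 12, H8 14; go to X6.
At X6 the remaining stops are S6 14, H8 16, L6 19; go to S6.
At S6 the remaining stops are L6 20, H8 22; go to L6.
At L6 the remaining stops are H8 18; go to H8.
Return H8→00: 10.
Total = 4 + 7 + 14 + 20 + 18 + 10 = 73.

Total distance 73 via the nearest-neighbour route 00 → M8 → X6 → S6 → L6 → H8 → 00.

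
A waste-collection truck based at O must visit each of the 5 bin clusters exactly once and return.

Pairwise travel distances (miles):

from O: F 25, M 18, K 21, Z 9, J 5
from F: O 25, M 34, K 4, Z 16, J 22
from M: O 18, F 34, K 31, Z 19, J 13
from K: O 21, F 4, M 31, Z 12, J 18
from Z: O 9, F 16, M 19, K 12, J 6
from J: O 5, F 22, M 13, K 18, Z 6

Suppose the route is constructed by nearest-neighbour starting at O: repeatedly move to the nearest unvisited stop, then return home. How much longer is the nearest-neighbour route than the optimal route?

O: J=5, Z=9, M=18, K=21, F=25 ⇒ J
J: Z=6, M=13, K=18, F=22 ⇒ Z
Z: K=12, F=16, M=19 ⇒ K
K: F=4, M=31 ⇒ F
F: M=34 ⇒ M
NN route O → J → Z → K → F → M → O costs 79.
Optimal: O → Z → K → F → M → J → O costs 77 (by enumerating all 60 distinct tours).
Excess = 79 − 77 = 2.

2 miles longer than the optimal tour.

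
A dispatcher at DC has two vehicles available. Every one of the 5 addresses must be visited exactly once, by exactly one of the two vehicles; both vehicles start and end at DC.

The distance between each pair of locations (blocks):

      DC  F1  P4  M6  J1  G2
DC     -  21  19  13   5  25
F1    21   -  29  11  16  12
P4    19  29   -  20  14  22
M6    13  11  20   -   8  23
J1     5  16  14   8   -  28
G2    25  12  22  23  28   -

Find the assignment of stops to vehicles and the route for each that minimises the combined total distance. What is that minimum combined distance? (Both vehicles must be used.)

87 blocks — the smallest possible combined total.

Check every non-empty split of the stops between the two vehicles; for each half take its own optimal tour:
  {F1} + {P4, M6, J1, G2}: 42 + 77 = 119
  {P4} + {F1, M6, J1, G2}: 38 + 61 = 99
  {F1, P4} + {M6, J1, G2}: 69 + 61 = 130
  {M6} + {F1, P4, J1, G2}: 26 + 74 = 100
  {F1, M6} + {P4, J1, G2}: 45 + 66 = 111
  {P4, M6} + {F1, J1, G2}: 52 + 58 = 110
  … (15 splits in total)
  {J1} + {F1, P4, M6, G2}: 10 + 77 = 87  ← best
Best: vehicle 1 DC → J1 → DC = 10; vehicle 2 DC → P4 → G2 → F1 → M6 → DC = 77; combined 87.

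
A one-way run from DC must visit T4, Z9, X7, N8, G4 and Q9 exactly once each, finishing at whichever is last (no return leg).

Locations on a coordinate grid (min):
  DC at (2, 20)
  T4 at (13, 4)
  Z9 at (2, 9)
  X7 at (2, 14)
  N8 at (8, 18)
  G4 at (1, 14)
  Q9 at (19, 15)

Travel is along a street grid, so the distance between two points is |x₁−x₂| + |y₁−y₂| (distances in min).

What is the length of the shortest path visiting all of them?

58 min — the minimum one-way total.

There are 6! = 720 possible orderings.
DC - T4 - Z9 - X7 - N8 - G4 - Q9: 27+16+5+10+11+19 = 88
DC - T4 - Z9 - X7 - N8 - Q9 - G4: 27+16+5+10+14+19 = 91
DC - T4 - Z9 - X7 - G4 - N8 - Q9: 27+16+5+1+11+14 = 74
DC - T4 - Z9 - X7 - G4 - Q9 - N8: 27+16+5+1+19+14 = 82
DC - T4 - Z9 - X7 - Q9 - N8 - G4: 27+16+5+18+14+11 = 91
DC - T4 - Z9 - X7 - Q9 - G4 - N8: 27+16+5+18+19+11 = 96
DC - T4 - Z9 - N8 - X7 - G4 - Q9: 27+16+15+10+1+19 = 88
DC - T4 - Z9 - N8 - X7 - Q9 - G4: 27+16+15+10+18+19 = 105
… (712 more)
DC - N8 - X7 - G4 - Z9 - T4 - Q9: 8+10+1+6+16+17 = 58  ← best
The minimum is 58.
One shortest path: DC → N8 → X7 → G4 → Z9 → T4 → Q9.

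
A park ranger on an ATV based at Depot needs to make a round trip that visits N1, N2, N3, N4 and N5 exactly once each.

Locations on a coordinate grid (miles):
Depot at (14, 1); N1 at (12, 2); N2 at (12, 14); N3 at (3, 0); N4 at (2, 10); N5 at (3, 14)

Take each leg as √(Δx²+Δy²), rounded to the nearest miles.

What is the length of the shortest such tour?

Depot-N1-N2-N3-N4-N5-Depot: 2+12+17+10+4+17 = 62
Depot-N1-N2-N3-N5-N4-Depot: 2+12+17+14+4+15 = 64
Depot-N1-N2-N4-N3-N5-Depot: 2+12+11+10+14+17 = 66
Depot-N1-N2-N4-N5-N3-Depot: 2+12+11+4+14+11 = 54
Depot-N1-N2-N5-N3-N4-Depot: 2+12+9+14+10+15 = 62
Depot-N1-N2-N5-N4-N3-Depot: 2+12+9+4+10+11 = 48
Depot-N1-N3-N2-N4-N5-Depot: 2+9+17+11+4+17 = 60
Depot-N1-N3-N2-N5-N4-Depot: 2+9+17+9+4+15 = 56
Depot-N1-N3-N4-N2-N5-Depot: 2+9+10+11+9+17 = 58
Depot-N1-N3-N4-N5-N2-Depot: 2+9+10+4+9+13 = 47
Depot-N1-N3-N5-N2-N4-Depot: 2+9+14+9+11+15 = 60
Depot-N1-N3-N5-N4-N2-Depot: 2+9+14+4+11+13 = 53
Depot-N1-N4-N2-N3-N5-Depot: 2+13+11+17+14+17 = 74
Depot-N1-N4-N2-N5-N3-Depot: 2+13+11+9+14+11 = 60
… (46 more)
The minimum is 47.
One optimal route: Depot → N1 → N3 → N4 → N5 → N2 → Depot (or its reverse).

Minimum total distance: 47 miles.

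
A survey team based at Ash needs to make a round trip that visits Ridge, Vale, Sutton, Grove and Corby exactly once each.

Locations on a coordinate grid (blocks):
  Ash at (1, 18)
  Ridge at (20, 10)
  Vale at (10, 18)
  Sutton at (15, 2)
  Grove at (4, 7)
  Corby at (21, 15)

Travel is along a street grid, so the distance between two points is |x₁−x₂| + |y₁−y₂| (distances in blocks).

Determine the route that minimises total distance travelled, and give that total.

Shortest round trip = 72 blocks.

Ash → Ridge → Vale → Sutton → Grove → Corby → Ash: 27+18+21+16+25+23 = 130
Ash → Ridge → Vale → Sutton → Corby → Grove → Ash: 27+18+21+19+25+14 = 124
Ash → Ridge → Vale → Grove → Sutton → Corby → Ash: 27+18+17+16+19+23 = 120
Ash → Ridge → Vale → Grove → Corby → Sutton → Ash: 27+18+17+25+19+30 = 136
Ash → Ridge → Vale → Corby → Sutton → Grove → Ash: 27+18+14+19+16+14 = 108
Ash → Ridge → Vale → Corby → Grove → Sutton → Ash: 27+18+14+25+16+30 = 130
Ash → Ridge → Sutton → Vale → Grove → Corby → Ash: 27+13+21+17+25+23 = 126
Ash → Ridge → Sutton → Vale → Corby → Grove → Ash: 27+13+21+14+25+14 = 114
Ash → Ridge → Sutton → Grove → Vale → Corby → Ash: 27+13+16+17+14+23 = 110
Ash → Ridge → Sutton → Grove → Corby → Vale → Ash: 27+13+16+25+14+9 = 104
Ash → Ridge → Sutton → Corby → Vale → Grove → Ash: 27+13+19+14+17+14 = 104
Ash → Ridge → Sutton → Corby → Grove → Vale → Ash: 27+13+19+25+17+9 = 110
Ash → Ridge → Grove → Vale → Sutton → Corby → Ash: 27+19+17+21+19+23 = 126
Ash → Ridge → Grove → Vale → Corby → Sutton → Ash: 27+19+17+14+19+30 = 126
… (46 more)
Ash → Vale → Corby → Ridge → Sutton → Grove → Ash: 9+14+6+13+16+14 = 72  ← best
The minimum is 72.
One optimal route: Ash → Vale → Corby → Ridge → Sutton → Grove → Ash (or its reverse).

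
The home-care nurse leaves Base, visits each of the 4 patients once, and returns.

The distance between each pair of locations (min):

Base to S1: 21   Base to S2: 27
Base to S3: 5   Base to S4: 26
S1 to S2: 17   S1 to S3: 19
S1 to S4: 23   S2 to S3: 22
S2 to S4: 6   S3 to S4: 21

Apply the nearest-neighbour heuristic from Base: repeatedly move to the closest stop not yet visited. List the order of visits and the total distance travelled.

At Base the remaining stops are S3 5, S1 21, S4 26, S2 27; go to S3.
At S3 the remaining stops are S1 19, S4 21, S2 22; go to S1.
At S1 the remaining stops are S2 17, S4 23; go to S2.
At S2 the remaining stops are S4 6; go to S4.
Return S4→Base: 26.
Total = 5 + 19 + 17 + 6 + 26 = 73.

Total distance 73 min via the nearest-neighbour route Base → S3 → S1 → S2 → S4 → Base.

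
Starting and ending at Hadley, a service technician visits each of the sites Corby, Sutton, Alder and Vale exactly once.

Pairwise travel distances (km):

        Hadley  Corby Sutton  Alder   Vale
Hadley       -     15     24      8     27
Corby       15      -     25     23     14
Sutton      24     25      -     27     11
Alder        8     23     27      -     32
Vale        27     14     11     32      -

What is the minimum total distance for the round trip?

With 4 stops there are 4!/2 = 12 distinct round trips (a route and its reverse cost the same).
Hadley-Corby-Sutton-Alder-Vale-Hadley: 15+25+27+32+27 = 126
Hadley-Corby-Sutton-Vale-Alder-Hadley: 15+25+11+32+8 = 91
Hadley-Corby-Alder-Sutton-Vale-Hadley: 15+23+27+11+27 = 103
Hadley-Corby-Alder-Vale-Sutton-Hadley: 15+23+32+11+24 = 105
Hadley-Corby-Vale-Sutton-Alder-Hadley: 15+14+11+27+8 = 75
Hadley-Corby-Vale-Alder-Sutton-Hadley: 15+14+32+27+24 = 112
Hadley-Sutton-Corby-Alder-Vale-Hadley: 24+25+23+32+27 = 131
Hadley-Sutton-Corby-Vale-Alder-Hadley: 24+25+14+32+8 = 103
Hadley-Sutton-Alder-Corby-Vale-Hadley: 24+27+23+14+27 = 115
Hadley-Sutton-Vale-Corby-Alder-Hadley: 24+11+14+23+8 = 80
Hadley-Alder-Corby-Sutton-Vale-Hadley: 8+23+25+11+27 = 94
Hadley-Alder-Sutton-Corby-Vale-Hadley: 8+27+25+14+27 = 101
The minimum is 75.
One optimal route: Hadley → Corby → Vale → Sutton → Alder → Hadley (or its reverse).

Shortest round trip = 75 km.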